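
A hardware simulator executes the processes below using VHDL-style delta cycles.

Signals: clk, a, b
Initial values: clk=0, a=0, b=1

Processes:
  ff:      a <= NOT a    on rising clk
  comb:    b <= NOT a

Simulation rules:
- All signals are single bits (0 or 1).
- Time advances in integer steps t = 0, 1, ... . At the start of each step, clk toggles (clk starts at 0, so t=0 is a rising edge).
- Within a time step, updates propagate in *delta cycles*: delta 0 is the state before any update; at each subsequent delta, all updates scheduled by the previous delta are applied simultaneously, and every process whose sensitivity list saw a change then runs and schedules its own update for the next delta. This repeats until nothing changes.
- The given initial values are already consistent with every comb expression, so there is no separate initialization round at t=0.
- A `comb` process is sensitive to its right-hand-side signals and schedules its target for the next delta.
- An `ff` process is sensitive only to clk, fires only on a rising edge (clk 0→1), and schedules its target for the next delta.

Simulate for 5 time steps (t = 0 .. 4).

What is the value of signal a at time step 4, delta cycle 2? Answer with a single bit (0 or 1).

1

t=0 Δ0: clk=0 b=1 a=0
  Δ1: clk:0→1
  Δ2: a:0→1
  Δ3: b:1→0
  (3Δ to stable)
t=1 Δ0: clk=1 b=0 a=1
  Δ1: clk:1→0
  (1Δ to stable)
t=2 Δ0: clk=0 b=0 a=1
  Δ1: clk:0→1
  Δ2: a:1→0
  Δ3: b:0→1
  (3Δ to stable)
t=3 Δ0: clk=1 b=1 a=0
  Δ1: clk:1→0
  (1Δ to stable)
t=4 Δ0: clk=0 b=1 a=0
  Δ1: clk:0→1
  Δ2: a:0→1
  Δ3: b:1→0
  (3Δ to stable)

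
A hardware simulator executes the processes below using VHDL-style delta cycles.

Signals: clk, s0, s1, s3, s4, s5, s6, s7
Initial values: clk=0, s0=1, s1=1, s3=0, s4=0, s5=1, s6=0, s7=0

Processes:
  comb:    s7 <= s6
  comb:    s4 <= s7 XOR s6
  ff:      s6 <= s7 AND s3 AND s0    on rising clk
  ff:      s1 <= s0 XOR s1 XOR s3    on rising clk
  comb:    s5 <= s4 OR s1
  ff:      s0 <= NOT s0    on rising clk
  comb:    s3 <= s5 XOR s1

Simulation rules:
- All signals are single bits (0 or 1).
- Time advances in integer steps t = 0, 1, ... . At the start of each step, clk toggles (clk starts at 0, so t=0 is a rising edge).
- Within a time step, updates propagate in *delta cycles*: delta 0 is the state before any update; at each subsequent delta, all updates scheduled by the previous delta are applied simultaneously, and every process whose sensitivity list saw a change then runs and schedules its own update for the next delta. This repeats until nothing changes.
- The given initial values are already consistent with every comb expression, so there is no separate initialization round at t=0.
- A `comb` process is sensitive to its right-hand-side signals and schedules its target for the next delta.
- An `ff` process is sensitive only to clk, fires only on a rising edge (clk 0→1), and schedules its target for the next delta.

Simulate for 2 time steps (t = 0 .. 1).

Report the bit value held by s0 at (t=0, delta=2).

[bits: s5,s7,s1,s4,s6,s3,s0,clk]
t=0: Δ0=10100010 Δ1=10100011 Δ2=10000001 Δ3=00000101 Δ4=00000001 | 4Δ
t=1: Δ0=00000001 Δ1=00000000 | 1Δ

0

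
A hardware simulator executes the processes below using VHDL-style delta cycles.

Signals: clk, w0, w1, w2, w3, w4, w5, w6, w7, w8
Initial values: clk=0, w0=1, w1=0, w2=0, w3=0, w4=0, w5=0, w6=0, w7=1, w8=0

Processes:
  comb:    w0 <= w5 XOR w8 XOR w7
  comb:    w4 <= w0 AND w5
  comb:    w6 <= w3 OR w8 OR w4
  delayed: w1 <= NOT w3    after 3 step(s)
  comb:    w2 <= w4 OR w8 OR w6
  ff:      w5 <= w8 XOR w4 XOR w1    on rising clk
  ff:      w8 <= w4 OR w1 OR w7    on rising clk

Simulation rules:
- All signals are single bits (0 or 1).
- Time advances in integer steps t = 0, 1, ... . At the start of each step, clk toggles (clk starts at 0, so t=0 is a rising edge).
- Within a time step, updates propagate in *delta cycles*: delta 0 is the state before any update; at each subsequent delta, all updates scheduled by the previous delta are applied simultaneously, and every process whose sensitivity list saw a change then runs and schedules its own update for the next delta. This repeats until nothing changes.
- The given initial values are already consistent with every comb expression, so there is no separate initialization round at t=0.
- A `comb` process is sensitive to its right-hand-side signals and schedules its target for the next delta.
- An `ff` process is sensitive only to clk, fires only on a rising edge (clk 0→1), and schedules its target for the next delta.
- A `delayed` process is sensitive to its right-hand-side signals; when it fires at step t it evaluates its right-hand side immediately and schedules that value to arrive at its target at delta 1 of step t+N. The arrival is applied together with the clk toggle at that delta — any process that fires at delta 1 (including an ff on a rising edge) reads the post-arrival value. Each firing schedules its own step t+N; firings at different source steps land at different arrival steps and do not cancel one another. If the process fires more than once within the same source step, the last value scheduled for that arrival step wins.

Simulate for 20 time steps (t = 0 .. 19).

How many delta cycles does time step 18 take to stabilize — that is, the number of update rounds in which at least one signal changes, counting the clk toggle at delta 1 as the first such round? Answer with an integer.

4

t0.Δ0 w1=0 w5=0 w2=0 w0=1 clk=0 w4=0 w8=0 w6=0 w3=0 w7=1
t0.Δ1 w1=0 w5=0 w2=0 w0=1 clk=1 w4=0 w8=0 w6=0 w3=0 w7=1
t0.Δ2 w1=0 w5=0 w2=0 w0=1 clk=1 w4=0 w8=1 w6=0 w3=0 w7=1
t0.Δ3 w1=0 w5=0 w2=1 w0=0 clk=1 w4=0 w8=1 w6=1 w3=0 w7=1
t1.Δ0 w1=0 w5=0 w2=1 w0=0 clk=1 w4=0 w8=1 w6=1 w3=0 w7=1
t1.Δ1 w1=0 w5=0 w2=1 w0=0 clk=0 w4=0 w8=1 w6=1 w3=0 w7=1
t2.Δ0 w1=0 w5=0 w2=1 w0=0 clk=0 w4=0 w8=1 w6=1 w3=0 w7=1
t2.Δ1 w1=0 w5=0 w2=1 w0=0 clk=1 w4=0 w8=1 w6=1 w3=0 w7=1
t2.Δ2 w1=0 w5=1 w2=1 w0=0 clk=1 w4=0 w8=1 w6=1 w3=0 w7=1
t2.Δ3 w1=0 w5=1 w2=1 w0=1 clk=1 w4=0 w8=1 w6=1 w3=0 w7=1
t2.Δ4 w1=0 w5=1 w2=1 w0=1 clk=1 w4=1 w8=1 w6=1 w3=0 w7=1
t3.Δ0 w1=0 w5=1 w2=1 w0=1 clk=1 w4=1 w8=1 w6=1 w3=0 w7=1
t3.Δ1 w1=0 w5=1 w2=1 w0=1 clk=0 w4=1 w8=1 w6=1 w3=0 w7=1
t4.Δ0 w1=0 w5=1 w2=1 w0=1 clk=0 w4=1 w8=1 w6=1 w3=0 w7=1
t4.Δ1 w1=0 w5=1 w2=1 w0=1 clk=1 w4=1 w8=1 w6=1 w3=0 w7=1
t4.Δ2 w1=0 w5=0 w2=1 w0=1 clk=1 w4=1 w8=1 w6=1 w3=0 w7=1
t4.Δ3 w1=0 w5=0 w2=1 w0=0 clk=1 w4=0 w8=1 w6=1 w3=0 w7=1
t5.Δ0 w1=0 w5=0 w2=1 w0=0 clk=1 w4=0 w8=1 w6=1 w3=0 w7=1
t5.Δ1 w1=0 w5=0 w2=1 w0=0 clk=0 w4=0 w8=1 w6=1 w3=0 w7=1
t6.Δ0 w1=0 w5=0 w2=1 w0=0 clk=0 w4=0 w8=1 w6=1 w3=0 w7=1
t6.Δ1 w1=0 w5=0 w2=1 w0=0 clk=1 w4=0 w8=1 w6=1 w3=0 w7=1
t6.Δ2 w1=0 w5=1 w2=1 w0=0 clk=1 w4=0 w8=1 w6=1 w3=0 w7=1
t6.Δ3 w1=0 w5=1 w2=1 w0=1 clk=1 w4=0 w8=1 w6=1 w3=0 w7=1
t6.Δ4 w1=0 w5=1 w2=1 w0=1 clk=1 w4=1 w8=1 w6=1 w3=0 w7=1
t7.Δ0 w1=0 w5=1 w2=1 w0=1 clk=1 w4=1 w8=1 w6=1 w3=0 w7=1
t7.Δ1 w1=0 w5=1 w2=1 w0=1 clk=0 w4=1 w8=1 w6=1 w3=0 w7=1
t8.Δ0 w1=0 w5=1 w2=1 w0=1 clk=0 w4=1 w8=1 w6=1 w3=0 w7=1
t8.Δ1 w1=0 w5=1 w2=1 w0=1 clk=1 w4=1 w8=1 w6=1 w3=0 w7=1
t8.Δ2 w1=0 w5=0 w2=1 w0=1 clk=1 w4=1 w8=1 w6=1 w3=0 w7=1
t8.Δ3 w1=0 w5=0 w2=1 w0=0 clk=1 w4=0 w8=1 w6=1 w3=0 w7=1
t9.Δ0 w1=0 w5=0 w2=1 w0=0 clk=1 w4=0 w8=1 w6=1 w3=0 w7=1
t9.Δ1 w1=0 w5=0 w2=1 w0=0 clk=0 w4=0 w8=1 w6=1 w3=0 w7=1
t10.Δ0 w1=0 w5=0 w2=1 w0=0 clk=0 w4=0 w8=1 w6=1 w3=0 w7=1
t10.Δ1 w1=0 w5=0 w2=1 w0=0 clk=1 w4=0 w8=1 w6=1 w3=0 w7=1
t10.Δ2 w1=0 w5=1 w2=1 w0=0 clk=1 w4=0 w8=1 w6=1 w3=0 w7=1
t10.Δ3 w1=0 w5=1 w2=1 w0=1 clk=1 w4=0 w8=1 w6=1 w3=0 w7=1
t10.Δ4 w1=0 w5=1 w2=1 w0=1 clk=1 w4=1 w8=1 w6=1 w3=0 w7=1
t11.Δ0 w1=0 w5=1 w2=1 w0=1 clk=1 w4=1 w8=1 w6=1 w3=0 w7=1
t11.Δ1 w1=0 w5=1 w2=1 w0=1 clk=0 w4=1 w8=1 w6=1 w3=0 w7=1
t12.Δ0 w1=0 w5=1 w2=1 w0=1 clk=0 w4=1 w8=1 w6=1 w3=0 w7=1
t12.Δ1 w1=0 w5=1 w2=1 w0=1 clk=1 w4=1 w8=1 w6=1 w3=0 w7=1
t12.Δ2 w1=0 w5=0 w2=1 w0=1 clk=1 w4=1 w8=1 w6=1 w3=0 w7=1
t12.Δ3 w1=0 w5=0 w2=1 w0=0 clk=1 w4=0 w8=1 w6=1 w3=0 w7=1
t13.Δ0 w1=0 w5=0 w2=1 w0=0 clk=1 w4=0 w8=1 w6=1 w3=0 w7=1
t13.Δ1 w1=0 w5=0 w2=1 w0=0 clk=0 w4=0 w8=1 w6=1 w3=0 w7=1
t14.Δ0 w1=0 w5=0 w2=1 w0=0 clk=0 w4=0 w8=1 w6=1 w3=0 w7=1
t14.Δ1 w1=0 w5=0 w2=1 w0=0 clk=1 w4=0 w8=1 w6=1 w3=0 w7=1
t14.Δ2 w1=0 w5=1 w2=1 w0=0 clk=1 w4=0 w8=1 w6=1 w3=0 w7=1
t14.Δ3 w1=0 w5=1 w2=1 w0=1 clk=1 w4=0 w8=1 w6=1 w3=0 w7=1
t14.Δ4 w1=0 w5=1 w2=1 w0=1 clk=1 w4=1 w8=1 w6=1 w3=0 w7=1
t15.Δ0 w1=0 w5=1 w2=1 w0=1 clk=1 w4=1 w8=1 w6=1 w3=0 w7=1
t15.Δ1 w1=0 w5=1 w2=1 w0=1 clk=0 w4=1 w8=1 w6=1 w3=0 w7=1
t16.Δ0 w1=0 w5=1 w2=1 w0=1 clk=0 w4=1 w8=1 w6=1 w3=0 w7=1
t16.Δ1 w1=0 w5=1 w2=1 w0=1 clk=1 w4=1 w8=1 w6=1 w3=0 w7=1
t16.Δ2 w1=0 w5=0 w2=1 w0=1 clk=1 w4=1 w8=1 w6=1 w3=0 w7=1
t16.Δ3 w1=0 w5=0 w2=1 w0=0 clk=1 w4=0 w8=1 w6=1 w3=0 w7=1
t17.Δ0 w1=0 w5=0 w2=1 w0=0 clk=1 w4=0 w8=1 w6=1 w3=0 w7=1
t17.Δ1 w1=0 w5=0 w2=1 w0=0 clk=0 w4=0 w8=1 w6=1 w3=0 w7=1
t18.Δ0 w1=0 w5=0 w2=1 w0=0 clk=0 w4=0 w8=1 w6=1 w3=0 w7=1
t18.Δ1 w1=0 w5=0 w2=1 w0=0 clk=1 w4=0 w8=1 w6=1 w3=0 w7=1
t18.Δ2 w1=0 w5=1 w2=1 w0=0 clk=1 w4=0 w8=1 w6=1 w3=0 w7=1
t18.Δ3 w1=0 w5=1 w2=1 w0=1 clk=1 w4=0 w8=1 w6=1 w3=0 w7=1
t18.Δ4 w1=0 w5=1 w2=1 w0=1 clk=1 w4=1 w8=1 w6=1 w3=0 w7=1
t19.Δ0 w1=0 w5=1 w2=1 w0=1 clk=1 w4=1 w8=1 w6=1 w3=0 w7=1
t19.Δ1 w1=0 w5=1 w2=1 w0=1 clk=0 w4=1 w8=1 w6=1 w3=0 w7=1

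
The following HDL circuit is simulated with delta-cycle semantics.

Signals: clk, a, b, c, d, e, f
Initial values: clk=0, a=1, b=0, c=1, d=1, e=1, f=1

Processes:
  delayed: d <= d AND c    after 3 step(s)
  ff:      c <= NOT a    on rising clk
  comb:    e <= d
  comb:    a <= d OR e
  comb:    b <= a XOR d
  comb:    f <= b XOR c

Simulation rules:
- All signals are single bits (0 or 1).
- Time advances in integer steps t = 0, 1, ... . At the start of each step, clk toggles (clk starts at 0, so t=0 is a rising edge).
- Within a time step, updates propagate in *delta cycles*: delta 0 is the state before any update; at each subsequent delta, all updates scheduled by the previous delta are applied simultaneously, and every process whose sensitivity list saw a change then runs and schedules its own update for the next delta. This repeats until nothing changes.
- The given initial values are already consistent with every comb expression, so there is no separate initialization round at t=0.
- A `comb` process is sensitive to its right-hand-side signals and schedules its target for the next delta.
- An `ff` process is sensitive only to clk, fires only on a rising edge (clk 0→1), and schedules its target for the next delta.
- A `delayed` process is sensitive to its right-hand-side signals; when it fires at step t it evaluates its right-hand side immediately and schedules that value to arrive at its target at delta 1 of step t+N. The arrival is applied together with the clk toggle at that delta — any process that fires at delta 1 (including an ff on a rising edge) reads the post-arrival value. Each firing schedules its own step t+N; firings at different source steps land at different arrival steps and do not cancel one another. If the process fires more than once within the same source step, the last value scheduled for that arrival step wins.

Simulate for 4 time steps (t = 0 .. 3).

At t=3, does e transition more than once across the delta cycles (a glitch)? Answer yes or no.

t0.Δ0 f=1 clk=0 d=1 c=1 e=1 a=1 b=0
t0.Δ1 f=1 clk=1 d=1 c=1 e=1 a=1 b=0
t0.Δ2 f=1 clk=1 d=1 c=0 e=1 a=1 b=0
t0.Δ3 f=0 clk=1 d=1 c=0 e=1 a=1 b=0
t1.Δ0 f=0 clk=1 d=1 c=0 e=1 a=1 b=0
t1.Δ1 f=0 clk=0 d=1 c=0 e=1 a=1 b=0
t2.Δ0 f=0 clk=0 d=1 c=0 e=1 a=1 b=0
t2.Δ1 f=0 clk=1 d=1 c=0 e=1 a=1 b=0
t3.Δ0 f=0 clk=1 d=1 c=0 e=1 a=1 b=0
t3.Δ1 f=0 clk=0 d=0 c=0 e=1 a=1 b=0
t3.Δ2 f=0 clk=0 d=0 c=0 e=0 a=1 b=1
t3.Δ3 f=1 clk=0 d=0 c=0 e=0 a=0 b=1
t3.Δ4 f=1 clk=0 d=0 c=0 e=0 a=0 b=0
t3.Δ5 f=0 clk=0 d=0 c=0 e=0 a=0 b=0

no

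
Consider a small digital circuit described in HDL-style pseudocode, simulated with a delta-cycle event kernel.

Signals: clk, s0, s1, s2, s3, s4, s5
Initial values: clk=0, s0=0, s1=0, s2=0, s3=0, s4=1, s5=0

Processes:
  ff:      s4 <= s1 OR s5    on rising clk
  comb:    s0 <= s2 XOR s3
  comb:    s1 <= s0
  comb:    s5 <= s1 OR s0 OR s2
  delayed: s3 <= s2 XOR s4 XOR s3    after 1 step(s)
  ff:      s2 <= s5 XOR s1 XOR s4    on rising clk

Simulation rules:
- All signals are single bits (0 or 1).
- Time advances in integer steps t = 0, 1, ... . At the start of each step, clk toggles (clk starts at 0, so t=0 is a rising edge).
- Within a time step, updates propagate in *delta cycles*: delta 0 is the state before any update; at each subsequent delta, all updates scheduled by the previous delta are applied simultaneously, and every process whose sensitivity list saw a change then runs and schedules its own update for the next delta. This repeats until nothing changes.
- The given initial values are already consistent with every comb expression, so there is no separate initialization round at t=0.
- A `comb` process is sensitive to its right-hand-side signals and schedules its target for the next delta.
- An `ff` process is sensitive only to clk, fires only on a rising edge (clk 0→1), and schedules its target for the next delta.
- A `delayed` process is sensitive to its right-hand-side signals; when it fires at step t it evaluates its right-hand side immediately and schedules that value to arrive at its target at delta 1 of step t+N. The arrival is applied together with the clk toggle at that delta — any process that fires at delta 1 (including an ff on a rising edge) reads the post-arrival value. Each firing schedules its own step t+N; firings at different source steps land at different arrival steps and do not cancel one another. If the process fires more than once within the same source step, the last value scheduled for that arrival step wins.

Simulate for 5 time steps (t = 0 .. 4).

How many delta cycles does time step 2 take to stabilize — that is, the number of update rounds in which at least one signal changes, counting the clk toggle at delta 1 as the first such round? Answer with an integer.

[bits: clk,s1,s4,s0,s5,s3,s2]
t=0: Δ0=0010000 Δ1=1010000 Δ2=1000001 Δ3=1001101 Δ4=1101101 | 4Δ
t=1: Δ0=1101101 Δ1=0101111 Δ2=0100111 Δ3=0000111 | 3Δ
t=2: Δ0=0000111 Δ1=1000101 Δ2=1011101 Δ3=1111101 | 3Δ
t=3: Δ0=1111101 Δ1=0111101 | 1Δ
t=4: Δ0=0111101 Δ1=1111101 | 1Δ

3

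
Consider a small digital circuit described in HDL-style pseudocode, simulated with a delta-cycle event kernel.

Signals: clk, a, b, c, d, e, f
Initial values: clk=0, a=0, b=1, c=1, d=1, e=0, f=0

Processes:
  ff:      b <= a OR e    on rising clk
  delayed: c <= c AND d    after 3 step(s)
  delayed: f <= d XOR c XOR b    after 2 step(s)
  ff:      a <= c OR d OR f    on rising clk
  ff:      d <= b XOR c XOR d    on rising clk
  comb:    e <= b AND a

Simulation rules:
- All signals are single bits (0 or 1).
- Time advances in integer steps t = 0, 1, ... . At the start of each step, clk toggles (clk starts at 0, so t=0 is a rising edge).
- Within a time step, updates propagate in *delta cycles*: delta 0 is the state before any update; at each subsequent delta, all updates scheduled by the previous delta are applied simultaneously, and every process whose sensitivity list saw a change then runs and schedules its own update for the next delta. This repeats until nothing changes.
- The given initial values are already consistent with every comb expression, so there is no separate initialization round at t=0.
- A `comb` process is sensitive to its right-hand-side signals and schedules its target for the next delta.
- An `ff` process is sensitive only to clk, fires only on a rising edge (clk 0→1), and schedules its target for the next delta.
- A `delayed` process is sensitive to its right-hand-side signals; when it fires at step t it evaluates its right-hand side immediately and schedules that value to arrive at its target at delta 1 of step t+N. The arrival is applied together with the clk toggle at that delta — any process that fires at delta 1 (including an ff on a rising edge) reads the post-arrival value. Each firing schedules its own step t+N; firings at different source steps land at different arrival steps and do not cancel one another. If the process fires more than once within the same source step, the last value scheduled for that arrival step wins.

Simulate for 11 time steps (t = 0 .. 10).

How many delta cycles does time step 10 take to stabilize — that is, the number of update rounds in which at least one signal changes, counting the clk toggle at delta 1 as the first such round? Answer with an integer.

t0.Δ0 b=1 f=0 d=1 e=0 a=0 clk=0 c=1
t0.Δ1 b=1 f=0 d=1 e=0 a=0 clk=1 c=1
t0.Δ2 b=0 f=0 d=1 e=0 a=1 clk=1 c=1
t1.Δ0 b=0 f=0 d=1 e=0 a=1 clk=1 c=1
t1.Δ1 b=0 f=0 d=1 e=0 a=1 clk=0 c=1
t2.Δ0 b=0 f=0 d=1 e=0 a=1 clk=0 c=1
t2.Δ1 b=0 f=0 d=1 e=0 a=1 clk=1 c=1
t2.Δ2 b=1 f=0 d=0 e=0 a=1 clk=1 c=1
t2.Δ3 b=1 f=0 d=0 e=1 a=1 clk=1 c=1
t3.Δ0 b=1 f=0 d=0 e=1 a=1 clk=1 c=1
t3.Δ1 b=1 f=0 d=0 e=1 a=1 clk=0 c=1
t4.Δ0 b=1 f=0 d=0 e=1 a=1 clk=0 c=1
t4.Δ1 b=1 f=0 d=0 e=1 a=1 clk=1 c=1
t5.Δ0 b=1 f=0 d=0 e=1 a=1 clk=1 c=1
t5.Δ1 b=1 f=0 d=0 e=1 a=1 clk=0 c=0
t6.Δ0 b=1 f=0 d=0 e=1 a=1 clk=0 c=0
t6.Δ1 b=1 f=0 d=0 e=1 a=1 clk=1 c=0
t6.Δ2 b=1 f=0 d=1 e=1 a=0 clk=1 c=0
t6.Δ3 b=1 f=0 d=1 e=0 a=0 clk=1 c=0
t7.Δ0 b=1 f=0 d=1 e=0 a=0 clk=1 c=0
t7.Δ1 b=1 f=1 d=1 e=0 a=0 clk=0 c=0
t8.Δ0 b=1 f=1 d=1 e=0 a=0 clk=0 c=0
t8.Δ1 b=1 f=0 d=1 e=0 a=0 clk=1 c=0
t8.Δ2 b=0 f=0 d=0 e=0 a=1 clk=1 c=0
t9.Δ0 b=0 f=0 d=0 e=0 a=1 clk=1 c=0
t9.Δ1 b=0 f=0 d=0 e=0 a=1 clk=0 c=0
t10.Δ0 b=0 f=0 d=0 e=0 a=1 clk=0 c=0
t10.Δ1 b=0 f=0 d=0 e=0 a=1 clk=1 c=0
t10.Δ2 b=1 f=0 d=0 e=0 a=0 clk=1 c=0

2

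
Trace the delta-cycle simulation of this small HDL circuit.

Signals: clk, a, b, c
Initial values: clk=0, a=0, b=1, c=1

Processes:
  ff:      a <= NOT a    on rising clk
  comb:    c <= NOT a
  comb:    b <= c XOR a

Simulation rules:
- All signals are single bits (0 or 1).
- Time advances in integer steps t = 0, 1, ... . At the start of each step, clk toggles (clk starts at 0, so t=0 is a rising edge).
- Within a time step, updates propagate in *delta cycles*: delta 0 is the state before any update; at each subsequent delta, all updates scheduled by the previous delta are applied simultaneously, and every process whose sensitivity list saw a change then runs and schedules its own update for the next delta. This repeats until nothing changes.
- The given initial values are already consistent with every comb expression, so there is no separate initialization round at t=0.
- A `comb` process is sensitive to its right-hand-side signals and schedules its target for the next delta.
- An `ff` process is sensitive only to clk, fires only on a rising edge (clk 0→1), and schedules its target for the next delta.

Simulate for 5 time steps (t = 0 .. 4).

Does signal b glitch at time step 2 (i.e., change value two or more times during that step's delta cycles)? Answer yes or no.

yes

t0.Δ0 clk=0 b=1 a=0 c=1
t0.Δ1 clk=1 b=1 a=0 c=1
t0.Δ2 clk=1 b=1 a=1 c=1
t0.Δ3 clk=1 b=0 a=1 c=0
t0.Δ4 clk=1 b=1 a=1 c=0
t1.Δ0 clk=1 b=1 a=1 c=0
t1.Δ1 clk=0 b=1 a=1 c=0
t2.Δ0 clk=0 b=1 a=1 c=0
t2.Δ1 clk=1 b=1 a=1 c=0
t2.Δ2 clk=1 b=1 a=0 c=0
t2.Δ3 clk=1 b=0 a=0 c=1
t2.Δ4 clk=1 b=1 a=0 c=1
t3.Δ0 clk=1 b=1 a=0 c=1
t3.Δ1 clk=0 b=1 a=0 c=1
t4.Δ0 clk=0 b=1 a=0 c=1
t4.Δ1 clk=1 b=1 a=0 c=1
t4.Δ2 clk=1 b=1 a=1 c=1
t4.Δ3 clk=1 b=0 a=1 c=0
t4.Δ4 clk=1 b=1 a=1 c=0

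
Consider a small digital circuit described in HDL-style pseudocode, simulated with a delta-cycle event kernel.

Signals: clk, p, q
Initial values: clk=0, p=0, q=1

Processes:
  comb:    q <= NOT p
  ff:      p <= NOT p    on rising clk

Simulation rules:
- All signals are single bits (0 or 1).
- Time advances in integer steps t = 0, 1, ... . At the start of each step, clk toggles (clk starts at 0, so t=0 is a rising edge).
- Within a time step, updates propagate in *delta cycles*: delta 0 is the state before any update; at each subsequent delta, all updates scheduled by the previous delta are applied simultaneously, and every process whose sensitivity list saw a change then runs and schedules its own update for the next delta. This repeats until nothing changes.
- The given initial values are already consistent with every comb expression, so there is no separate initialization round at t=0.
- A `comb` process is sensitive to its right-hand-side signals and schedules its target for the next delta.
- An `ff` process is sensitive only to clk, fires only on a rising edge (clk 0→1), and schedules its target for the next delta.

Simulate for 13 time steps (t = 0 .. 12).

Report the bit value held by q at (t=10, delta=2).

0

t0.Δ0 p=0 q=1 clk=0
t0.Δ1 p=0 q=1 clk=1
t0.Δ2 p=1 q=1 clk=1
t0.Δ3 p=1 q=0 clk=1
t1.Δ0 p=1 q=0 clk=1
t1.Δ1 p=1 q=0 clk=0
t2.Δ0 p=1 q=0 clk=0
t2.Δ1 p=1 q=0 clk=1
t2.Δ2 p=0 q=0 clk=1
t2.Δ3 p=0 q=1 clk=1
t3.Δ0 p=0 q=1 clk=1
t3.Δ1 p=0 q=1 clk=0
t4.Δ0 p=0 q=1 clk=0
t4.Δ1 p=0 q=1 clk=1
t4.Δ2 p=1 q=1 clk=1
t4.Δ3 p=1 q=0 clk=1
t5.Δ0 p=1 q=0 clk=1
t5.Δ1 p=1 q=0 clk=0
t6.Δ0 p=1 q=0 clk=0
t6.Δ1 p=1 q=0 clk=1
t6.Δ2 p=0 q=0 clk=1
t6.Δ3 p=0 q=1 clk=1
t7.Δ0 p=0 q=1 clk=1
t7.Δ1 p=0 q=1 clk=0
t8.Δ0 p=0 q=1 clk=0
t8.Δ1 p=0 q=1 clk=1
t8.Δ2 p=1 q=1 clk=1
t8.Δ3 p=1 q=0 clk=1
t9.Δ0 p=1 q=0 clk=1
t9.Δ1 p=1 q=0 clk=0
t10.Δ0 p=1 q=0 clk=0
t10.Δ1 p=1 q=0 clk=1
t10.Δ2 p=0 q=0 clk=1
t10.Δ3 p=0 q=1 clk=1
t11.Δ0 p=0 q=1 clk=1
t11.Δ1 p=0 q=1 clk=0
t12.Δ0 p=0 q=1 clk=0
t12.Δ1 p=0 q=1 clk=1
t12.Δ2 p=1 q=1 clk=1
t12.Δ3 p=1 q=0 clk=1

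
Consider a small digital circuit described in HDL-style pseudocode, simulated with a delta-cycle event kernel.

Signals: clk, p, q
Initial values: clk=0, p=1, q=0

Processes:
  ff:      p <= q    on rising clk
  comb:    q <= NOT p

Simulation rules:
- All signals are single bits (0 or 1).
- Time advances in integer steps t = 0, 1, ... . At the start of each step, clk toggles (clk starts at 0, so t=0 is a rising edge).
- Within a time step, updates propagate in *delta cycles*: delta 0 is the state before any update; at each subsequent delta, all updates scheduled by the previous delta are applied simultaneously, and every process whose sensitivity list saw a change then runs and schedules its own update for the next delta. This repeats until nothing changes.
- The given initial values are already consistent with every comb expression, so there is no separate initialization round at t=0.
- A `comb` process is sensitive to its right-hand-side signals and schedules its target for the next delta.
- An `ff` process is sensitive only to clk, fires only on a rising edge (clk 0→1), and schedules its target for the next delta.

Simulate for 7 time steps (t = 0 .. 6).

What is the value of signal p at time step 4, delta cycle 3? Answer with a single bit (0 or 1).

t=0 Δ0: q=0 p=1 clk=0
  Δ1: clk:0→1
  Δ2: p:1→0
  Δ3: q:0→1
  (3Δ to stable)
t=1 Δ0: q=1 p=0 clk=1
  Δ1: clk:1→0
  (1Δ to stable)
t=2 Δ0: q=1 p=0 clk=0
  Δ1: clk:0→1
  Δ2: p:0→1
  Δ3: q:1→0
  (3Δ to stable)
t=3 Δ0: q=0 p=1 clk=1
  Δ1: clk:1→0
  (1Δ to stable)
t=4 Δ0: q=0 p=1 clk=0
  Δ1: clk:0→1
  Δ2: p:1→0
  Δ3: q:0→1
  (3Δ to stable)
t=5 Δ0: q=1 p=0 clk=1
  Δ1: clk:1→0
  (1Δ to stable)
t=6 Δ0: q=1 p=0 clk=0
  Δ1: clk:0→1
  Δ2: p:0→1
  Δ3: q:1→0
  (3Δ to stable)

0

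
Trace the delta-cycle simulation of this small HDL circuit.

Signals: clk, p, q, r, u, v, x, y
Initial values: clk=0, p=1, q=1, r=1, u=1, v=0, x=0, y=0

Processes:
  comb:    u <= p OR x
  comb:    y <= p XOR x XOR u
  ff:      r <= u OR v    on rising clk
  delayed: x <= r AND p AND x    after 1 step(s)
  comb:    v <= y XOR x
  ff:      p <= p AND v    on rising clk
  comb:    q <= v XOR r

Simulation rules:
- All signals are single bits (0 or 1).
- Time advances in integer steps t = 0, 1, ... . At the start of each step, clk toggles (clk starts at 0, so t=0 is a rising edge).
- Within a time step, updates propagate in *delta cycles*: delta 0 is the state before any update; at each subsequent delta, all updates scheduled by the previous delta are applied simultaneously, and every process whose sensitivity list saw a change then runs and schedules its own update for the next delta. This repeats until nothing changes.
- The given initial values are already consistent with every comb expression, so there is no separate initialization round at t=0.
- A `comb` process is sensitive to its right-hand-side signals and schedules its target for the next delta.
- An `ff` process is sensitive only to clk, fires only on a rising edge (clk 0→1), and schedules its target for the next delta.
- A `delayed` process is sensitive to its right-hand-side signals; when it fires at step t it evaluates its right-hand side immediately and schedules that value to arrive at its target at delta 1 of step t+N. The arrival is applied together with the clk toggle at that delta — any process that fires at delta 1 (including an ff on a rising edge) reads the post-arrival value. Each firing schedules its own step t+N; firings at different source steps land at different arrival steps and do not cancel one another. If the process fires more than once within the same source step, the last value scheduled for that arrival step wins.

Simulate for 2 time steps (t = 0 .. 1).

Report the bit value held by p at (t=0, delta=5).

t0.Δ0 clk=0 p=1 r=1 x=0 u=1 v=0 q=1 y=0
t0.Δ1 clk=1 p=1 r=1 x=0 u=1 v=0 q=1 y=0
t0.Δ2 clk=1 p=0 r=1 x=0 u=1 v=0 q=1 y=0
t0.Δ3 clk=1 p=0 r=1 x=0 u=0 v=0 q=1 y=1
t0.Δ4 clk=1 p=0 r=1 x=0 u=0 v=1 q=1 y=0
t0.Δ5 clk=1 p=0 r=1 x=0 u=0 v=0 q=0 y=0
t0.Δ6 clk=1 p=0 r=1 x=0 u=0 v=0 q=1 y=0
t1.Δ0 clk=1 p=0 r=1 x=0 u=0 v=0 q=1 y=0
t1.Δ1 clk=0 p=0 r=1 x=0 u=0 v=0 q=1 y=0

0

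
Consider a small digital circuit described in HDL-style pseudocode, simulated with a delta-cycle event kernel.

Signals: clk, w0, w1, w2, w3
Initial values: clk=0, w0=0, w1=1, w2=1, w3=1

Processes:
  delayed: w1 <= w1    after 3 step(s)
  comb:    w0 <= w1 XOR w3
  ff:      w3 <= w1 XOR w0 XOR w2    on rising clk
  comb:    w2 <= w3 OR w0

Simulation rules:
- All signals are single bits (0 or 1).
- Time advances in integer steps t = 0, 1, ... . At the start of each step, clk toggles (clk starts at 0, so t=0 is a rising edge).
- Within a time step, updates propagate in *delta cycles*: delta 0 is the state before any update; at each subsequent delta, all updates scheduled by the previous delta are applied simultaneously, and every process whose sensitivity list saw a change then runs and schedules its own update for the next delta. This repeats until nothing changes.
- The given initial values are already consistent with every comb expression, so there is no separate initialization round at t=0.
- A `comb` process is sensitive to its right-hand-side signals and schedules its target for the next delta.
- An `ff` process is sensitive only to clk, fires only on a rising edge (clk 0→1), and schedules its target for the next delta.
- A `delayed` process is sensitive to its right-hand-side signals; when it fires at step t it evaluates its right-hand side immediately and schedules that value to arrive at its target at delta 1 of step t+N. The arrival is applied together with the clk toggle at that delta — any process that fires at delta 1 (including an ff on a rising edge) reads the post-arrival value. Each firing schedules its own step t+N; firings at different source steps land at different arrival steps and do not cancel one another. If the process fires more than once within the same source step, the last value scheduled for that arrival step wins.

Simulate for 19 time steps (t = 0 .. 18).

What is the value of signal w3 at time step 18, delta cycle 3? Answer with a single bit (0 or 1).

t=0 Δ0: w1=1 w2=1 clk=0 w3=1 w0=0
  Δ1: clk:0→1
  Δ2: w3:1→0
  Δ3: w2:1→0, w0:0→1
  Δ4: w2:0→1
  (4Δ to stable)
t=1 Δ0: w1=1 w2=1 clk=1 w3=0 w0=1
  Δ1: clk:1→0
  (1Δ to stable)
t=2 Δ0: w1=1 w2=1 clk=0 w3=0 w0=1
  Δ1: clk:0→1
  Δ2: w3:0→1
  Δ3: w0:1→0
  (3Δ to stable)
t=3 Δ0: w1=1 w2=1 clk=1 w3=1 w0=0
  Δ1: clk:1→0
  (1Δ to stable)
t=4 Δ0: w1=1 w2=1 clk=0 w3=1 w0=0
  Δ1: clk:0→1
  Δ2: w3:1→0
  Δ3: w2:1→0, w0:0→1
  Δ4: w2:0→1
  (4Δ to stable)
t=5 Δ0: w1=1 w2=1 clk=1 w3=0 w0=1
  Δ1: clk:1→0
  (1Δ to stable)
t=6 Δ0: w1=1 w2=1 clk=0 w3=0 w0=1
  Δ1: clk:0→1
  Δ2: w3:0→1
  Δ3: w0:1→0
  (3Δ to stable)
t=7 Δ0: w1=1 w2=1 clk=1 w3=1 w0=0
  Δ1: clk:1→0
  (1Δ to stable)
t=8 Δ0: w1=1 w2=1 clk=0 w3=1 w0=0
  Δ1: clk:0→1
  Δ2: w3:1→0
  Δ3: w2:1→0, w0:0→1
  Δ4: w2:0→1
  (4Δ to stable)
t=9 Δ0: w1=1 w2=1 clk=1 w3=0 w0=1
  Δ1: clk:1→0
  (1Δ to stable)
t=10 Δ0: w1=1 w2=1 clk=0 w3=0 w0=1
  Δ1: clk:0→1
  Δ2: w3:0→1
  Δ3: w0:1→0
  (3Δ to stable)
t=11 Δ0: w1=1 w2=1 clk=1 w3=1 w0=0
  Δ1: clk:1→0
  (1Δ to stable)
t=12 Δ0: w1=1 w2=1 clk=0 w3=1 w0=0
  Δ1: clk:0→1
  Δ2: w3:1→0
  Δ3: w2:1→0, w0:0→1
  Δ4: w2:0→1
  (4Δ to stable)
t=13 Δ0: w1=1 w2=1 clk=1 w3=0 w0=1
  Δ1: clk:1→0
  (1Δ to stable)
t=14 Δ0: w1=1 w2=1 clk=0 w3=0 w0=1
  Δ1: clk:0→1
  Δ2: w3:0→1
  Δ3: w0:1→0
  (3Δ to stable)
t=15 Δ0: w1=1 w2=1 clk=1 w3=1 w0=0
  Δ1: clk:1→0
  (1Δ to stable)
t=16 Δ0: w1=1 w2=1 clk=0 w3=1 w0=0
  Δ1: clk:0→1
  Δ2: w3:1→0
  Δ3: w2:1→0, w0:0→1
  Δ4: w2:0→1
  (4Δ to stable)
t=17 Δ0: w1=1 w2=1 clk=1 w3=0 w0=1
  Δ1: clk:1→0
  (1Δ to stable)
t=18 Δ0: w1=1 w2=1 clk=0 w3=0 w0=1
  Δ1: clk:0→1
  Δ2: w3:0→1
  Δ3: w0:1→0
  (3Δ to stable)

1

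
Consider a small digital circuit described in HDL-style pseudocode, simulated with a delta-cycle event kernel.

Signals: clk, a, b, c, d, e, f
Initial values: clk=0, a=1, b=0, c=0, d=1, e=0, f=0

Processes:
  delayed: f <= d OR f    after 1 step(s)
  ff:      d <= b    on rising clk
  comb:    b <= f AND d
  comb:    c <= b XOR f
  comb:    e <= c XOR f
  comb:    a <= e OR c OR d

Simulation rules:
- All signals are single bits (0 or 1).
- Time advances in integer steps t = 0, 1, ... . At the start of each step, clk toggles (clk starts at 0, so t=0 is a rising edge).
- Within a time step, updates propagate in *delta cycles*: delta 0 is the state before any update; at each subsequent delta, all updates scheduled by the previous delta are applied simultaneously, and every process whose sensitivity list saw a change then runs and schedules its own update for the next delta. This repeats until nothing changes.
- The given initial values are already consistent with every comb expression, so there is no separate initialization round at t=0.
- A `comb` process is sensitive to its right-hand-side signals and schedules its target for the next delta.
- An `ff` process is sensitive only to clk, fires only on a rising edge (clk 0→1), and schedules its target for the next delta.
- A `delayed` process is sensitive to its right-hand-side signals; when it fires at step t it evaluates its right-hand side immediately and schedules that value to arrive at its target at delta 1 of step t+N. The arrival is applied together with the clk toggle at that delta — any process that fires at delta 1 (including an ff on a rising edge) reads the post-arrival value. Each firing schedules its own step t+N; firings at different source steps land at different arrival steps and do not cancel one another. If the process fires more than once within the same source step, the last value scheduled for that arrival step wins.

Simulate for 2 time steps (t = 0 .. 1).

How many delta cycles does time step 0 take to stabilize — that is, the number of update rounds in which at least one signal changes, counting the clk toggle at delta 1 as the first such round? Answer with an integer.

t0.Δ0 b=0 f=0 d=1 clk=0 e=0 c=0 a=1
t0.Δ1 b=0 f=0 d=1 clk=1 e=0 c=0 a=1
t0.Δ2 b=0 f=0 d=0 clk=1 e=0 c=0 a=1
t0.Δ3 b=0 f=0 d=0 clk=1 e=0 c=0 a=0
t1.Δ0 b=0 f=0 d=0 clk=1 e=0 c=0 a=0
t1.Δ1 b=0 f=0 d=0 clk=0 e=0 c=0 a=0

3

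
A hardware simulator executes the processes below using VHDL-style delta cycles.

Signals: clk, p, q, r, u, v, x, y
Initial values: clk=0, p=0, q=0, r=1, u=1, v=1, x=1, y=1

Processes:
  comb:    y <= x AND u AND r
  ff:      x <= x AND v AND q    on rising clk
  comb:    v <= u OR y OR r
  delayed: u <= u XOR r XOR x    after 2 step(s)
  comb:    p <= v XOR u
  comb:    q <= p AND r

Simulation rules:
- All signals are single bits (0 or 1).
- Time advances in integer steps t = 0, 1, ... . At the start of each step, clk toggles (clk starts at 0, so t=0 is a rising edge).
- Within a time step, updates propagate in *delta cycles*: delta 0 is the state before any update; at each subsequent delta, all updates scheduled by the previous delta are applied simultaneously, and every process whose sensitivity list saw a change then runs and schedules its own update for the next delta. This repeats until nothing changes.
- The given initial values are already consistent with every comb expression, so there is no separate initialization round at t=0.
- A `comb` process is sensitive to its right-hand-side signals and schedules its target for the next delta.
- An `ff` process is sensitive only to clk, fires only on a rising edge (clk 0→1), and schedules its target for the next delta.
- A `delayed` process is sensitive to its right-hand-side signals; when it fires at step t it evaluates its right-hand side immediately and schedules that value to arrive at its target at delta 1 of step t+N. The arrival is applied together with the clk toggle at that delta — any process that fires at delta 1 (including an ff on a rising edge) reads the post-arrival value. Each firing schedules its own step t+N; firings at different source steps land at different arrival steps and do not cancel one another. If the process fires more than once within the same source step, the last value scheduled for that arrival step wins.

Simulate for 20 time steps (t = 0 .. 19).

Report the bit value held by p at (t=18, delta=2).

1

t0.Δ0 clk=0 v=1 q=0 p=0 u=1 r=1 y=1 x=1
t0.Δ1 clk=1 v=1 q=0 p=0 u=1 r=1 y=1 x=1
t0.Δ2 clk=1 v=1 q=0 p=0 u=1 r=1 y=1 x=0
t0.Δ3 clk=1 v=1 q=0 p=0 u=1 r=1 y=0 x=0
t1.Δ0 clk=1 v=1 q=0 p=0 u=1 r=1 y=0 x=0
t1.Δ1 clk=0 v=1 q=0 p=0 u=1 r=1 y=0 x=0
t2.Δ0 clk=0 v=1 q=0 p=0 u=1 r=1 y=0 x=0
t2.Δ1 clk=1 v=1 q=0 p=0 u=0 r=1 y=0 x=0
t2.Δ2 clk=1 v=1 q=0 p=1 u=0 r=1 y=0 x=0
t2.Δ3 clk=1 v=1 q=1 p=1 u=0 r=1 y=0 x=0
t3.Δ0 clk=1 v=1 q=1 p=1 u=0 r=1 y=0 x=0
t3.Δ1 clk=0 v=1 q=1 p=1 u=0 r=1 y=0 x=0
t4.Δ0 clk=0 v=1 q=1 p=1 u=0 r=1 y=0 x=0
t4.Δ1 clk=1 v=1 q=1 p=1 u=1 r=1 y=0 x=0
t4.Δ2 clk=1 v=1 q=1 p=0 u=1 r=1 y=0 x=0
t4.Δ3 clk=1 v=1 q=0 p=0 u=1 r=1 y=0 x=0
t5.Δ0 clk=1 v=1 q=0 p=0 u=1 r=1 y=0 x=0
t5.Δ1 clk=0 v=1 q=0 p=0 u=1 r=1 y=0 x=0
t6.Δ0 clk=0 v=1 q=0 p=0 u=1 r=1 y=0 x=0
t6.Δ1 clk=1 v=1 q=0 p=0 u=0 r=1 y=0 x=0
t6.Δ2 clk=1 v=1 q=0 p=1 u=0 r=1 y=0 x=0
t6.Δ3 clk=1 v=1 q=1 p=1 u=0 r=1 y=0 x=0
t7.Δ0 clk=1 v=1 q=1 p=1 u=0 r=1 y=0 x=0
t7.Δ1 clk=0 v=1 q=1 p=1 u=0 r=1 y=0 x=0
t8.Δ0 clk=0 v=1 q=1 p=1 u=0 r=1 y=0 x=0
t8.Δ1 clk=1 v=1 q=1 p=1 u=1 r=1 y=0 x=0
t8.Δ2 clk=1 v=1 q=1 p=0 u=1 r=1 y=0 x=0
t8.Δ3 clk=1 v=1 q=0 p=0 u=1 r=1 y=0 x=0
t9.Δ0 clk=1 v=1 q=0 p=0 u=1 r=1 y=0 x=0
t9.Δ1 clk=0 v=1 q=0 p=0 u=1 r=1 y=0 x=0
t10.Δ0 clk=0 v=1 q=0 p=0 u=1 r=1 y=0 x=0
t10.Δ1 clk=1 v=1 q=0 p=0 u=0 r=1 y=0 x=0
t10.Δ2 clk=1 v=1 q=0 p=1 u=0 r=1 y=0 x=0
t10.Δ3 clk=1 v=1 q=1 p=1 u=0 r=1 y=0 x=0
t11.Δ0 clk=1 v=1 q=1 p=1 u=0 r=1 y=0 x=0
t11.Δ1 clk=0 v=1 q=1 p=1 u=0 r=1 y=0 x=0
t12.Δ0 clk=0 v=1 q=1 p=1 u=0 r=1 y=0 x=0
t12.Δ1 clk=1 v=1 q=1 p=1 u=1 r=1 y=0 x=0
t12.Δ2 clk=1 v=1 q=1 p=0 u=1 r=1 y=0 x=0
t12.Δ3 clk=1 v=1 q=0 p=0 u=1 r=1 y=0 x=0
t13.Δ0 clk=1 v=1 q=0 p=0 u=1 r=1 y=0 x=0
t13.Δ1 clk=0 v=1 q=0 p=0 u=1 r=1 y=0 x=0
t14.Δ0 clk=0 v=1 q=0 p=0 u=1 r=1 y=0 x=0
t14.Δ1 clk=1 v=1 q=0 p=0 u=0 r=1 y=0 x=0
t14.Δ2 clk=1 v=1 q=0 p=1 u=0 r=1 y=0 x=0
t14.Δ3 clk=1 v=1 q=1 p=1 u=0 r=1 y=0 x=0
t15.Δ0 clk=1 v=1 q=1 p=1 u=0 r=1 y=0 x=0
t15.Δ1 clk=0 v=1 q=1 p=1 u=0 r=1 y=0 x=0
t16.Δ0 clk=0 v=1 q=1 p=1 u=0 r=1 y=0 x=0
t16.Δ1 clk=1 v=1 q=1 p=1 u=1 r=1 y=0 x=0
t16.Δ2 clk=1 v=1 q=1 p=0 u=1 r=1 y=0 x=0
t16.Δ3 clk=1 v=1 q=0 p=0 u=1 r=1 y=0 x=0
t17.Δ0 clk=1 v=1 q=0 p=0 u=1 r=1 y=0 x=0
t17.Δ1 clk=0 v=1 q=0 p=0 u=1 r=1 y=0 x=0
t18.Δ0 clk=0 v=1 q=0 p=0 u=1 r=1 y=0 x=0
t18.Δ1 clk=1 v=1 q=0 p=0 u=0 r=1 y=0 x=0
t18.Δ2 clk=1 v=1 q=0 p=1 u=0 r=1 y=0 x=0
t18.Δ3 clk=1 v=1 q=1 p=1 u=0 r=1 y=0 x=0
t19.Δ0 clk=1 v=1 q=1 p=1 u=0 r=1 y=0 x=0
t19.Δ1 clk=0 v=1 q=1 p=1 u=0 r=1 y=0 x=0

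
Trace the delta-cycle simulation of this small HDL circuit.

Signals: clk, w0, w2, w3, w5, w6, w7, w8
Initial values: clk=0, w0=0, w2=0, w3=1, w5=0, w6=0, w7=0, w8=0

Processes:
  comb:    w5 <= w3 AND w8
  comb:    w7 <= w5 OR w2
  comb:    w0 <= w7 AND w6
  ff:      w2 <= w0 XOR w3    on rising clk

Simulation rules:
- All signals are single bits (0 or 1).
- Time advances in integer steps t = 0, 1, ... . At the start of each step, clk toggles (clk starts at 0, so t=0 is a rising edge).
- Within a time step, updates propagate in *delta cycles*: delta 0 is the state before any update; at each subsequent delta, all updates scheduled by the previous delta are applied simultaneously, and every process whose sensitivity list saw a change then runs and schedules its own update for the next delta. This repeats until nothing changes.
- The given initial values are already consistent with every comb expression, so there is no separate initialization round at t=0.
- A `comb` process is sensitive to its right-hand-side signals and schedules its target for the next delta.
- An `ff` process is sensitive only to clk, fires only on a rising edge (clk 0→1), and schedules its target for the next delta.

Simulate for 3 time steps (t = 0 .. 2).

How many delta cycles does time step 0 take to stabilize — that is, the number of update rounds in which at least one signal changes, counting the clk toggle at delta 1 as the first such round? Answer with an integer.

[bits: w5,w2,w0,w3,clk,w7,w8,w6]
t=0: Δ0=00010000 Δ1=00011000 Δ2=01011000 Δ3=01011100 | 3Δ
t=1: Δ0=01011100 Δ1=01010100 | 1Δ
t=2: Δ0=01010100 Δ1=01011100 | 1Δ

3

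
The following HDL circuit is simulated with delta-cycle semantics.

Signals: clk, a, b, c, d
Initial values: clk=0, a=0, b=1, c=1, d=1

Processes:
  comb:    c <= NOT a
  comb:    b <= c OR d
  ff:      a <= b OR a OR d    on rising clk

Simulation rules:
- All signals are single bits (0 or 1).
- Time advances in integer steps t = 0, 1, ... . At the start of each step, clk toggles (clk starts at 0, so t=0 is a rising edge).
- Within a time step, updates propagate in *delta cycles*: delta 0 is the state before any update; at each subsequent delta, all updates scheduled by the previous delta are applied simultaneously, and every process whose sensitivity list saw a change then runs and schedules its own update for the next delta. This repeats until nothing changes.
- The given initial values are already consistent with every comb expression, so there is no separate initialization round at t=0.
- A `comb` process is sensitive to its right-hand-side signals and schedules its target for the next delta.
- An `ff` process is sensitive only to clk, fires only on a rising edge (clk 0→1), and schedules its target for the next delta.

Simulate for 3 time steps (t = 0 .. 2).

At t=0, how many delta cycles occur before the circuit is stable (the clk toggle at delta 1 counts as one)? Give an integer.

[bits: d,b,a,clk,c]
t=0: Δ0=11001 Δ1=11011 Δ2=11111 Δ3=11110 | 3Δ
t=1: Δ0=11110 Δ1=11100 | 1Δ
t=2: Δ0=11100 Δ1=11110 | 1Δ

3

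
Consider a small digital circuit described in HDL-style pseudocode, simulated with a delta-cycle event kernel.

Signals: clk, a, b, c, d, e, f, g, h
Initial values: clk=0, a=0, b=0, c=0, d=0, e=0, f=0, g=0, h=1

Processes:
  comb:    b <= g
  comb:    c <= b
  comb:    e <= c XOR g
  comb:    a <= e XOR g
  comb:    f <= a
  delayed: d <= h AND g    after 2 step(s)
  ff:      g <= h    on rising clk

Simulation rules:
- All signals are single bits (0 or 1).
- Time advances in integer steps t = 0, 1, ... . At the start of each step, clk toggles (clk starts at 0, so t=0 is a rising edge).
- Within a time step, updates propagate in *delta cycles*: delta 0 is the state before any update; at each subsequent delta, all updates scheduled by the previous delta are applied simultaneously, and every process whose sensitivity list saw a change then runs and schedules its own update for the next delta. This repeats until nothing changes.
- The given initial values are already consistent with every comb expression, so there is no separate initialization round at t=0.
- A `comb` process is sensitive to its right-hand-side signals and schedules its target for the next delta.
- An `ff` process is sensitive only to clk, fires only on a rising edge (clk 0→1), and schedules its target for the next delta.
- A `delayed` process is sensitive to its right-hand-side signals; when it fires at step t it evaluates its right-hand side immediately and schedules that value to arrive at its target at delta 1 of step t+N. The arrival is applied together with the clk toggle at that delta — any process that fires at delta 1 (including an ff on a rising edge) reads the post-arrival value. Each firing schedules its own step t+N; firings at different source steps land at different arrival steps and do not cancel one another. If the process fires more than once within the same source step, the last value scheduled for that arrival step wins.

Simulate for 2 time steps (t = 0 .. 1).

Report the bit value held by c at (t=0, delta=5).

1

t=0 Δ0: e=0 f=0 h=1 b=0 d=0 c=0 a=0 clk=0 g=0
  Δ1: clk:0→1
  Δ2: g:0→1
  Δ3: e:0→1, b:0→1, a:0→1
  Δ4: f:0→1, c:0→1, a:1→0
  Δ5: e:1→0, f:1→0
  Δ6: a:0→1
  Δ7: f:0→1
  (7Δ to stable)
t=1 Δ0: e=0 f=1 h=1 b=1 d=0 c=1 a=1 clk=1 g=1
  Δ1: clk:1→0
  (1Δ to stable)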